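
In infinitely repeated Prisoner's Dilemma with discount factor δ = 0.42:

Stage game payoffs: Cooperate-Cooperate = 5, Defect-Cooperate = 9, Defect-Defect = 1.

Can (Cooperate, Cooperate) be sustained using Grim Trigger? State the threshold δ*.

δ* = 0.5; since δ = 0.42 < 0.5, cooperation cannot be sustained

Work:
For Grim Trigger:
Cooperate forever: 5/(1-δ)
Defect then punished: 9 + 1·δ/(1-δ)
Need: 5/(1-δ) ≥ 9 + 1·δ/(1-δ)
Solving: δ ≥ (T-R)/(T-P) = (9-5)/(9-1) = 0.5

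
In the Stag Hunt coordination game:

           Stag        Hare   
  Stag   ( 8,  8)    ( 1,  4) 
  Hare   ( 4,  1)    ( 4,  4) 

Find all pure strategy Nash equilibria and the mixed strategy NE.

Pure NE: (Stag, Stag) and (Hare, Hare); Mixed NE: p = 0.4286, q = 0.4286

Work:
Check pure NE:
(Stag, Stag): (8, 8) - no unilateral deviation beneficial
(Hare, Hare): (4, 4) - no unilateral deviation beneficial
Mixed NE: P1 plays Stag with p = 0.4286, P2 plays Stag with q = 0.4286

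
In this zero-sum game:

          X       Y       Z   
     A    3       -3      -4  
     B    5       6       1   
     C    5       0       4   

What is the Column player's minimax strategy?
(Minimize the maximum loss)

Column should play Z, value = 4

Work:
Column player minimizes Row's maximum payoff:
Column X: max payoff to Row = 5
Column Y: max payoff to Row = 6
Column Z: max payoff to Row = 4
Minimum is 4, achieved by column Z.
Minimax strategy: Z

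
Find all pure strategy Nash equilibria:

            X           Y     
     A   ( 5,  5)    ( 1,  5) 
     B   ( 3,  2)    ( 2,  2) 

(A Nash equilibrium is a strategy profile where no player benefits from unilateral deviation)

Nash equilibrium: (A, X), (B, Y)

Work:
Best responses:
  P1 vs X: payoffs [5, 3] → best response A (payoff 5)
  P1 vs Y: payoffs [1, 2] → best response B (payoff 2)
  P2 vs A: payoffs [5, 5] → best response X/Y (payoff 5)
  P2 vs B: payoffs [2, 2] → best response X/Y (payoff 2)
Mutual best responses: (A,X), (B,Y) → Nash equilibria.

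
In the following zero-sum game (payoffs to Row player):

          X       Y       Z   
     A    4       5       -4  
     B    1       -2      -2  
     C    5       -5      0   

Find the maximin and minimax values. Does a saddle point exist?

Maximin = -2, Minimax = 0, Saddle: False

Work:
Row minimums: [-4, -2, -5] → maximin = -2
Column maximums: [5, 5, 0] → minimax = 0
No saddle point (maximin ≠ minimax). Mixed strategy needed.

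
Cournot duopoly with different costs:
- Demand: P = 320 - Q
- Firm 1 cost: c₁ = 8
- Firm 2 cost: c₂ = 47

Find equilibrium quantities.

q₁* = 117.0, q₂* = 78.0

Work:
Reaction: q₁ = (320 - 8 - q₂)/2
Reaction: q₂ = (320 - 47 - q₁)/2
Solve simultaneously:
q₁* = (320 - 2×8 + 47)/3 = 117.0
q₂* = (320 - 2×47 + 8)/3 = 78.0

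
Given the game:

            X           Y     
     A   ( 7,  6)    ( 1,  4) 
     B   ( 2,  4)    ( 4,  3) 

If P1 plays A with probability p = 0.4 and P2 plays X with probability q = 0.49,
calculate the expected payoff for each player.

E[P1] = 3.388, E[P2] = 4.086

Work:
E[P1] = p·q·π₁(A,X) + p·(1-q)·π₁(A,Y) + (1-p)·q·π₁(B,X) + (1-p)·(1-q)·π₁(B,Y)
= 0.4·0.49·7 + 0.4·0.51·1 + 0.6·0.49·2 + 0.6·0.51·4
= 3.388

E[P2] = 4.086 (similar calculation)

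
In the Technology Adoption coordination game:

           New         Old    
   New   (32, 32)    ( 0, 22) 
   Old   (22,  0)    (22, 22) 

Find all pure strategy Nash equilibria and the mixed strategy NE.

Pure NE: (New, New) and (Old, Old); Mixed NE: p = 0.6875, q = 0.6875

Work:
Check pure NE:
(New, New): (32, 32) - no unilateral deviation beneficial
(Old, Old): (22, 22) - no unilateral deviation beneficial
Mixed NE: P1 plays New with p = 0.6875, P2 plays New with q = 0.6875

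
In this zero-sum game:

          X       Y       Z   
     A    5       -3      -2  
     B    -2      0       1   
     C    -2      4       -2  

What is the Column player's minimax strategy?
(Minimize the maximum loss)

Column should play Z, value = 1

Work:
Column player minimizes Row's maximum payoff:
Column X: max payoff to Row = 5
Column Y: max payoff to Row = 4
Column Z: max payoff to Row = 1
Minimum is 1, achieved by column Z.
Minimax strategy: Z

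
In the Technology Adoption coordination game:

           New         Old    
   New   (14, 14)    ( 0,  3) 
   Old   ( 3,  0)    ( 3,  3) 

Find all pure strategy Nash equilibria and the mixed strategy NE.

Pure NE: (New, New) and (Old, Old); Mixed NE: p = 0.2143, q = 0.2143

Work:
Check pure NE:
(New, New): (14, 14) - no unilateral deviation beneficial
(Old, Old): (3, 3) - no unilateral deviation beneficial
Mixed NE: P1 plays New with p = 0.2143, P2 plays New with q = 0.2143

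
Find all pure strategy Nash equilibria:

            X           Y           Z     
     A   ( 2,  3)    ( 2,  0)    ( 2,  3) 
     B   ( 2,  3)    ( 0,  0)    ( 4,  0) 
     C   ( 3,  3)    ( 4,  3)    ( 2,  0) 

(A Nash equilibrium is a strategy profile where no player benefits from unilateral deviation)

Nash equilibrium: (C, X), (C, Y)

Work:
Best responses:
  P1 vs X: payoffs [2, 2, 3] → best response C (payoff 3)
  P1 vs Y: payoffs [2, 0, 4] → best response C (payoff 4)
  P1 vs Z: payoffs [2, 4, 2] → best response B (payoff 4)
  P2 vs A: payoffs [3, 0, 3] → best response X/Z (payoff 3)
  P2 vs B: payoffs [3, 0, 0] → best response X (payoff 3)
  P2 vs C: payoffs [3, 3, 0] → best response X/Y (payoff 3)
Mutual best responses: (C,X), (C,Y) → Nash equilibria.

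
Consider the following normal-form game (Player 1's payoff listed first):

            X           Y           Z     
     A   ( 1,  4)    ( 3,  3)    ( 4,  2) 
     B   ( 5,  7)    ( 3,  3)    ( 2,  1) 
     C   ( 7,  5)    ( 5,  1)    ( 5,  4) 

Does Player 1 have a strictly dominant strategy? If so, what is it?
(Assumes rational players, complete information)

Yes, Player 1's strictly dominant strategy is C

Work:
A strategy strictly dominates another if it gives a strictly higher payoff against every opponent action. Compare each pair of P1's strategies column-by-column:
  A vs B: [1 vs 5, 3 vs 3, 4 vs 2] → A does not strictly dominate B (column X: 1 ≤ 5)
  A vs C: [1 vs 7, 3 vs 5, 4 vs 5] → A does not strictly dominate C (column X: 1 ≤ 7)
  B vs A: [5 vs 1, 3 vs 3, 2 vs 4] → B does not strictly dominate A (column Y: 3 ≤ 3)
  B vs C: [5 vs 7, 3 vs 5, 2 vs 5] → B does not strictly dominate C (column X: 5 ≤ 7)
  C vs A: [7 vs 1, 5 vs 3, 5 vs 4] → C strictly dominates A
  C vs B: [7 vs 5, 5 vs 3, 5 vs 2] → C strictly dominates B
C strictly dominates every other strategy → strictly dominant.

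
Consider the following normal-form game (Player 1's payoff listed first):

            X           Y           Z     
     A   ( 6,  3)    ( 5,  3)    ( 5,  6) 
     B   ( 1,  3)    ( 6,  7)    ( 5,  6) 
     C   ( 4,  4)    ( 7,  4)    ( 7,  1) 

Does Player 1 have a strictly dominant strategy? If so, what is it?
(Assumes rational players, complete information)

No strictly dominant strategy exists for Player 1

Work:
A strategy strictly dominates another if it gives a strictly higher payoff against every opponent action. Compare each pair of P1's strategies column-by-column:
  A vs B: [6 vs 1, 5 vs 6, 5 vs 5] → A does not strictly dominate B (column Y: 5 ≤ 6)
  A vs C: [6 vs 4, 5 vs 7, 5 vs 7] → A does not strictly dominate C (column Y: 5 ≤ 7)
  B vs A: [1 vs 6, 6 vs 5, 5 vs 5] → B does not strictly dominate A (column X: 1 ≤ 6)
  B vs C: [1 vs 4, 6 vs 7, 5 vs 7] → B does not strictly dominate C (column X: 1 ≤ 4)
  C vs A: [4 vs 6, 7 vs 5, 7 vs 5] → C does not strictly dominate A (column X: 4 ≤ 6)
  C vs B: [4 vs 1, 7 vs 6, 7 vs 5] → C strictly dominates B
No single strategy strictly dominates all others → no strictly dominant strategy.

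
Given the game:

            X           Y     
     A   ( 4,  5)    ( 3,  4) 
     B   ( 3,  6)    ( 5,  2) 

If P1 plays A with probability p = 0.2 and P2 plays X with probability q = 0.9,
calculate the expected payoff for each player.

E[P1] = 3.34, E[P2] = 5.46

Work:
E[P1] = p·q·π₁(A,X) + p·(1-q)·π₁(A,Y) + (1-p)·q·π₁(B,X) + (1-p)·(1-q)·π₁(B,Y)
= 0.2·0.9·4 + 0.2·0.1·3 + 0.8·0.9·3 + 0.8·0.1·5
= 3.34

E[P2] = 5.46 (similar calculation)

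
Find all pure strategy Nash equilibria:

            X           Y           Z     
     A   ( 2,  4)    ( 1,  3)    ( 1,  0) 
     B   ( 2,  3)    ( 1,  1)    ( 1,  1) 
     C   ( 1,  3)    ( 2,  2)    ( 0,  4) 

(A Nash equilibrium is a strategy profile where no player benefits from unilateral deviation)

Nash equilibrium: (A, X), (B, X)

Work:
Best responses:
  P1 vs X: payoffs [2, 2, 1] → best response A/B (payoff 2)
  P1 vs Y: payoffs [1, 1, 2] → best response C (payoff 2)
  P1 vs Z: payoffs [1, 1, 0] → best response A/B (payoff 1)
  P2 vs A: payoffs [4, 3, 0] → best response X (payoff 4)
  P2 vs B: payoffs [3, 1, 1] → best response X (payoff 3)
  P2 vs C: payoffs [3, 2, 4] → best response Z (payoff 4)
Mutual best responses: (A,X), (B,X) → Nash equilibria.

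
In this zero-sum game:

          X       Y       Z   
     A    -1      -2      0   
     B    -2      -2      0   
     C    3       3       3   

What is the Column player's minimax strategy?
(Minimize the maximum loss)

Column should play X or Y or Z (all achieve the minimum), value = 3

Work:
Column player minimizes Row's maximum payoff:
Column X: max payoff to Row = 3
Column Y: max payoff to Row = 3
Column Z: max payoff to Row = 3
Minimum is 3, achieved by columns X, Y, Z (tied).
Each of X or Y or Z is a minimax strategy.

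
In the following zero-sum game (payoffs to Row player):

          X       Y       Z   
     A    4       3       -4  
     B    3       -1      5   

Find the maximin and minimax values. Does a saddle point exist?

Maximin = -1, Minimax = 3, Saddle: False

Work:
Row minimums: [-4, -1] → maximin = -1
Column maximums: [4, 3, 5] → minimax = 3
No saddle point (maximin ≠ minimax). Mixed strategy needed.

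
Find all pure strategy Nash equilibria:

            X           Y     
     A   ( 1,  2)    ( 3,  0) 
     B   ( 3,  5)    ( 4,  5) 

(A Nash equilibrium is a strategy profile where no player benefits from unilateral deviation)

Nash equilibrium: (B, X), (B, Y)

Work:
Best responses:
  P1 vs X: payoffs [1, 3] → best response B (payoff 3)
  P1 vs Y: payoffs [3, 4] → best response B (payoff 4)
  P2 vs A: payoffs [2, 0] → best response X (payoff 2)
  P2 vs B: payoffs [5, 5] → best response X/Y (payoff 5)
Mutual best responses: (B,X), (B,Y) → Nash equilibria.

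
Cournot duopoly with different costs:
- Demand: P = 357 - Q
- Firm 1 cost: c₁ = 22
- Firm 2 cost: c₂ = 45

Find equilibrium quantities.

q₁* = 119.33, q₂* = 96.33

Work:
Reaction: q₁ = (357 - 22 - q₂)/2
Reaction: q₂ = (357 - 45 - q₁)/2
Solve simultaneously:
q₁* = (357 - 2×22 + 45)/3 = 119.33
q₂* = (357 - 2×45 + 22)/3 = 96.33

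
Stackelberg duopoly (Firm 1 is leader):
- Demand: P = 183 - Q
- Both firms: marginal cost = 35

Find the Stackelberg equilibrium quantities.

q₁* (leader) = 74.0, q₂* (follower) = 37.0

Work:
Follower's reaction: q₂ = (a - c - q₁)/2
Leader substitutes: π₁ = q₁·(a - q₁ - (a-c-q₁)/2 - c)
FOC: q₁* = (183 - 35)/2 = 74.00
Then: q₂* = (183 - 35 - 74.0)/2 = 37.00
Leader has first-mover advantage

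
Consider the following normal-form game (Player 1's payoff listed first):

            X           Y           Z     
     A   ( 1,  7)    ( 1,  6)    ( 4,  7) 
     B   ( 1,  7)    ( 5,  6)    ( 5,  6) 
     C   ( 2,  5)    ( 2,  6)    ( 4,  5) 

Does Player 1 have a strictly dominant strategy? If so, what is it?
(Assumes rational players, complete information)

No strictly dominant strategy exists for Player 1

Work:
A strategy strictly dominates another if it gives a strictly higher payoff against every opponent action. Compare each pair of P1's strategies column-by-column:
  A vs B: [1 vs 1, 1 vs 5, 4 vs 5] → A does not strictly dominate B (column X: 1 ≤ 1)
  A vs C: [1 vs 2, 1 vs 2, 4 vs 4] → A does not strictly dominate C (column X: 1 ≤ 2)
  B vs A: [1 vs 1, 5 vs 1, 5 vs 4] → B does not strictly dominate A (column X: 1 ≤ 1)
  B vs C: [1 vs 2, 5 vs 2, 5 vs 4] → B does not strictly dominate C (column X: 1 ≤ 2)
  C vs A: [2 vs 1, 2 vs 1, 4 vs 4] → C does not strictly dominate A (column Z: 4 ≤ 4)
  C vs B: [2 vs 1, 2 vs 5, 4 vs 5] → C does not strictly dominate B (column Y: 2 ≤ 5)
No single strategy strictly dominates all others → no strictly dominant strategy.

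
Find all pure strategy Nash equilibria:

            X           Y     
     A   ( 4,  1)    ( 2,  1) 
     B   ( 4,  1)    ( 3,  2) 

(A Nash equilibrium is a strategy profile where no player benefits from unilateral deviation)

Nash equilibrium: (A, X), (B, Y)

Work:
Best responses:
  P1 vs X: payoffs [4, 4] → best response A/B (payoff 4)
  P1 vs Y: payoffs [2, 3] → best response B (payoff 3)
  P2 vs A: payoffs [1, 1] → best response X/Y (payoff 1)
  P2 vs B: payoffs [1, 2] → best response Y (payoff 2)
Mutual best responses: (A,X), (B,Y) → Nash equilibria.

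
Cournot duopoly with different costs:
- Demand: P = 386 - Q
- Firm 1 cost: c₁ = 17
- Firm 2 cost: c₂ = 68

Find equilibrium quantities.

q₁* = 140.0, q₂* = 89.0

Work:
Reaction: q₁ = (386 - 17 - q₂)/2
Reaction: q₂ = (386 - 68 - q₁)/2
Solve simultaneously:
q₁* = (386 - 2×17 + 68)/3 = 140.0
q₂* = (386 - 2×68 + 17)/3 = 89.0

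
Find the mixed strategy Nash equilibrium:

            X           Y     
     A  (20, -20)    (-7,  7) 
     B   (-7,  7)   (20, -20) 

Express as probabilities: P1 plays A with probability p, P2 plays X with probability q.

p = 0.5, q = 0.5

Work:
Find probabilities that make opponent indifferent:
P2 chooses q to make P1 indifferent between A and B
P1 chooses p to make P2 indifferent between X and Y
Mixed NE: P1 plays (A: 0.5, B: 0.5), P2 plays (X: 0.5, Y: 0.5)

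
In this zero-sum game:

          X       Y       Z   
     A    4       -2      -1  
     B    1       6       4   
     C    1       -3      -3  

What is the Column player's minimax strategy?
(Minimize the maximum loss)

Column should play X or Z (all achieve the minimum), value = 4

Work:
Column player minimizes Row's maximum payoff:
Column X: max payoff to Row = 4
Column Y: max payoff to Row = 6
Column Z: max payoff to Row = 4
Minimum is 4, achieved by columns X, Z (tied).
Each of X or Z is a minimax strategy.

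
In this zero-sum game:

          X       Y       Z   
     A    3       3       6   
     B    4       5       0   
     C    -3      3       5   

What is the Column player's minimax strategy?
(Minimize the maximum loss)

Column should play X, value = 4

Work:
Column player minimizes Row's maximum payoff:
Column X: max payoff to Row = 4
Column Y: max payoff to Row = 5
Column Z: max payoff to Row = 6
Minimum is 4, achieved by column X.
Minimax strategy: X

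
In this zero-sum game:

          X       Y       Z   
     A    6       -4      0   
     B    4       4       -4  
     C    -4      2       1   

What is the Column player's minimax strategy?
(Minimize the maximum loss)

Column should play Z, value = 1

Work:
Column player minimizes Row's maximum payoff:
Column X: max payoff to Row = 6
Column Y: max payoff to Row = 4
Column Z: max payoff to Row = 1
Minimum is 1, achieved by column Z.
Minimax strategy: Z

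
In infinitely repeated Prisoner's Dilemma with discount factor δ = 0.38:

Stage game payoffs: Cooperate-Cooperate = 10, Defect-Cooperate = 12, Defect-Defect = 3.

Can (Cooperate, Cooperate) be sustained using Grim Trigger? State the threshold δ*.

δ* = 0.2222; since δ = 0.38 ≥ 0.2222, cooperation can be sustained

Work:
For Grim Trigger:
Cooperate forever: 10/(1-δ)
Defect then punished: 12 + 3·δ/(1-δ)
Need: 10/(1-δ) ≥ 12 + 3·δ/(1-δ)
Solving: δ ≥ (T-R)/(T-P) = (12-10)/(12-3) = 0.2222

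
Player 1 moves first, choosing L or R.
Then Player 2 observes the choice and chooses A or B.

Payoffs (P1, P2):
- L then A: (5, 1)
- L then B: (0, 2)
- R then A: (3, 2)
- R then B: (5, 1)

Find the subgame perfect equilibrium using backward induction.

P1 plays R, P2 plays B after L and A after R; Payoff (3, 2)

Work:
Backward induction:
After L: P2 chooses B → P1 gets 0
After R: P2 chooses A → P1 gets 3
P1 chooses R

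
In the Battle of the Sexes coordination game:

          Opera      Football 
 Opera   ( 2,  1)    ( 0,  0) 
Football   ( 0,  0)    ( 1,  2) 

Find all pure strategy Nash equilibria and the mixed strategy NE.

Pure NE: (Opera, Opera) and (Football, Football); Mixed NE: p = 0.6667, q = 0.3333

Work:
Check pure NE:
(Opera, Opera): (2, 1) - no unilateral deviation beneficial
(Football, Football): (1, 2) - no unilateral deviation beneficial
Mixed NE: P1 plays Opera with p = 0.6667, P2 plays Opera with q = 0.3333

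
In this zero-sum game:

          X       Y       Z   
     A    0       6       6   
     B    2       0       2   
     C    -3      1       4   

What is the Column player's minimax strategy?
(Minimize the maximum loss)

Column should play X, value = 2

Work:
Column player minimizes Row's maximum payoff:
Column X: max payoff to Row = 2
Column Y: max payoff to Row = 6
Column Z: max payoff to Row = 6
Minimum is 2, achieved by column X.
Minimax strategy: X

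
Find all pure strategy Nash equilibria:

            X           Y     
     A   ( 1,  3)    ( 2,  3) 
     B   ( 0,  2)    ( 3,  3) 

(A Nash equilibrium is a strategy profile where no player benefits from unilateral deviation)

Nash equilibrium: (A, X), (B, Y)

Work:
Best responses:
  P1 vs X: payoffs [1, 0] → best response A (payoff 1)
  P1 vs Y: payoffs [2, 3] → best response B (payoff 3)
  P2 vs A: payoffs [3, 3] → best response X/Y (payoff 3)
  P2 vs B: payoffs [2, 3] → best response Y (payoff 3)
Mutual best responses: (A,X), (B,Y) → Nash equilibria.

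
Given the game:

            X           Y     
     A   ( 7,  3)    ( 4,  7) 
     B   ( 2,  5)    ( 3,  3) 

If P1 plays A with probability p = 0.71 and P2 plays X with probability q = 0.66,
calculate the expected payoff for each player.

E[P1] = 4.9244, E[P2] = 4.3484

Work:
E[P1] = p·q·π₁(A,X) + p·(1-q)·π₁(A,Y) + (1-p)·q·π₁(B,X) + (1-p)·(1-q)·π₁(B,Y)
= 0.71·0.66·7 + 0.71·0.34·4 + 0.29·0.66·2 + 0.29·0.34·3
= 4.9244

E[P2] = 4.3484 (similar calculation)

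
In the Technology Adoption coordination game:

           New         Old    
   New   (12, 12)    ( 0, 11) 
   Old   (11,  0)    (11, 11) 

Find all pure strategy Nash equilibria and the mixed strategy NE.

Pure NE: (New, New) and (Old, Old); Mixed NE: p = 0.9167, q = 0.9167

Work:
Check pure NE:
(New, New): (12, 12) - no unilateral deviation beneficial
(Old, Old): (11, 11) - no unilateral deviation beneficial
Mixed NE: P1 plays New with p = 0.9167, P2 plays New with q = 0.9167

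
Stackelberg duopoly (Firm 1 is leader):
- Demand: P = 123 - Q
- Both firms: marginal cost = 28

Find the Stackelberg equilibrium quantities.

q₁* (leader) = 47.5, q₂* (follower) = 23.75

Work:
Follower's reaction: q₂ = (a - c - q₁)/2
Leader substitutes: π₁ = q₁·(a - q₁ - (a-c-q₁)/2 - c)
FOC: q₁* = (123 - 28)/2 = 47.50
Then: q₂* = (123 - 28 - 47.5)/2 = 23.75
Leader has first-mover advantage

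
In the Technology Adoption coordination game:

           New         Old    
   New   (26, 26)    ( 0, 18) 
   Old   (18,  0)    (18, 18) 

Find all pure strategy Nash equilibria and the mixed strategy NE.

Pure NE: (New, New) and (Old, Old); Mixed NE: p = 0.6923, q = 0.6923

Work:
Check pure NE:
(New, New): (26, 26) - no unilateral deviation beneficial
(Old, Old): (18, 18) - no unilateral deviation beneficial
Mixed NE: P1 plays New with p = 0.6923, P2 plays New with q = 0.6923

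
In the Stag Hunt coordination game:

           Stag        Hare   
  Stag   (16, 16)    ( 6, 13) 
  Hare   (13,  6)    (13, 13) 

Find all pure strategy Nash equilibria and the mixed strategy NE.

Pure NE: (Stag, Stag) and (Hare, Hare); Mixed NE: p = 0.7, q = 0.7

Work:
Check pure NE:
(Stag, Stag): (16, 16) - no unilateral deviation beneficial
(Hare, Hare): (13, 13) - no unilateral deviation beneficial
Mixed NE: P1 plays Stag with p = 0.7, P2 plays Stag with q = 0.7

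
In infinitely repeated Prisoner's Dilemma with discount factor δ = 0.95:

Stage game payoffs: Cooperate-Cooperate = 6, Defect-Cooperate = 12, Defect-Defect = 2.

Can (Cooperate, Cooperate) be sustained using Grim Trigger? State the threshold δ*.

δ* = 0.6; since δ = 0.95 ≥ 0.6, cooperation can be sustained

Work:
For Grim Trigger:
Cooperate forever: 6/(1-δ)
Defect then punished: 12 + 2·δ/(1-δ)
Need: 6/(1-δ) ≥ 12 + 2·δ/(1-δ)
Solving: δ ≥ (T-R)/(T-P) = (12-6)/(12-2) = 0.6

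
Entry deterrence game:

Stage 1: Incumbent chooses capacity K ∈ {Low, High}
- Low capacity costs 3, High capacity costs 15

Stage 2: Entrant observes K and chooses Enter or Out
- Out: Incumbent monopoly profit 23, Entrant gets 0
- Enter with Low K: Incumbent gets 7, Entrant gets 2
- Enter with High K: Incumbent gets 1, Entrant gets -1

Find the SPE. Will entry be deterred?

SPE: (High, Enter|Low, Out|High); Entry deterred. Incumbent net profit = 8

Work:
After Low K: Entrant enters (2 > 0)
After High K: Entrant stays out (-1 < 0)
Incumbent: Low → 7−3=4, High → 23−15=8
Incumbent chooses High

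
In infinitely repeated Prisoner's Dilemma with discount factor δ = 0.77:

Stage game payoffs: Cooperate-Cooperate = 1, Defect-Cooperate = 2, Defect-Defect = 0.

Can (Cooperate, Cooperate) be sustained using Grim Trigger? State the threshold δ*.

δ* = 0.5; since δ = 0.77 ≥ 0.5, cooperation can be sustained

Work:
For Grim Trigger:
Cooperate forever: 1/(1-δ)
Defect then punished: 2 + 0·δ/(1-δ)
Need: 1/(1-δ) ≥ 2 + 0·δ/(1-δ)
Solving: δ ≥ (T-R)/(T-P) = (2-1)/(2-0) = 0.5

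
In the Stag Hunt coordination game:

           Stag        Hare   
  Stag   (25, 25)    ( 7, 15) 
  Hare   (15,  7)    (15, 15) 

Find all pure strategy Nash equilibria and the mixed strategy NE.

Pure NE: (Stag, Stag) and (Hare, Hare); Mixed NE: p = 0.4444, q = 0.4444

Work:
Check pure NE:
(Stag, Stag): (25, 25) - no unilateral deviation beneficial
(Hare, Hare): (15, 15) - no unilateral deviation beneficial
Mixed NE: P1 plays Stag with p = 0.4444, P2 plays Stag with q = 0.4444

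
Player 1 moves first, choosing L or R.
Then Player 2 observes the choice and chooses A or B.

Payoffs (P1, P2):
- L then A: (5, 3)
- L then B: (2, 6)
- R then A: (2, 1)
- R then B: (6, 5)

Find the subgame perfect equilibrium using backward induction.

P1 plays R, P2 plays B after L and B after R; Payoff (6, 5)

Work:
Backward induction:
After L: P2 chooses B → P1 gets 2
After R: P2 chooses B → P1 gets 6
P1 chooses R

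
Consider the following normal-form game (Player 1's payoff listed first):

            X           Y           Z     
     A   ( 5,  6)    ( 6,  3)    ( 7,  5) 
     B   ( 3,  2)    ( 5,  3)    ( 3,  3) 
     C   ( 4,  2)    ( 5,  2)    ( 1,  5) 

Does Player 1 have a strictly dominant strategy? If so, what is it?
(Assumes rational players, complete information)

Yes, Player 1's strictly dominant strategy is A

Work:
A strategy strictly dominates another if it gives a strictly higher payoff against every opponent action. Compare each pair of P1's strategies column-by-column:
  A vs B: [5 vs 3, 6 vs 5, 7 vs 3] → A strictly dominates B
  A vs C: [5 vs 4, 6 vs 5, 7 vs 1] → A strictly dominates C
  B vs A: [3 vs 5, 5 vs 6, 3 vs 7] → B does not strictly dominate A (column X: 3 ≤ 5)
  B vs C: [3 vs 4, 5 vs 5, 3 vs 1] → B does not strictly dominate C (column X: 3 ≤ 4)
  C vs A: [4 vs 5, 5 vs 6, 1 vs 7] → C does not strictly dominate A (column X: 4 ≤ 5)
  C vs B: [4 vs 3, 5 vs 5, 1 vs 3] → C does not strictly dominate B (column Y: 5 ≤ 5)
A strictly dominates every other strategy → strictly dominant.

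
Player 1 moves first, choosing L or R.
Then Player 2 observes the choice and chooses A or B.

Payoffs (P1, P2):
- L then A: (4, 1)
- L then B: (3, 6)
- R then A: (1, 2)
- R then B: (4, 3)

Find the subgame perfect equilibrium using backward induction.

P1 plays R, P2 plays B after L and B after R; Payoff (4, 3)

Work:
Backward induction:
After L: P2 chooses B → P1 gets 3
After R: P2 chooses B → P1 gets 4
P1 chooses R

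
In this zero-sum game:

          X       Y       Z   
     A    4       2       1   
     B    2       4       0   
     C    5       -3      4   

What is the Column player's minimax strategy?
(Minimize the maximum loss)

Column should play Y or Z (all achieve the minimum), value = 4

Work:
Column player minimizes Row's maximum payoff:
Column X: max payoff to Row = 5
Column Y: max payoff to Row = 4
Column Z: max payoff to Row = 4
Minimum is 4, achieved by columns Y, Z (tied).
Each of Y or Z is a minimax strategy.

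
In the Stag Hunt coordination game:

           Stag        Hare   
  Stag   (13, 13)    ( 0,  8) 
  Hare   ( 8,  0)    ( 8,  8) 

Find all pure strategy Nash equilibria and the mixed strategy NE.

Pure NE: (Stag, Stag) and (Hare, Hare); Mixed NE: p = 0.6154, q = 0.6154

Work:
Check pure NE:
(Stag, Stag): (13, 13) - no unilateral deviation beneficial
(Hare, Hare): (8, 8) - no unilateral deviation beneficial
Mixed NE: P1 plays Stag with p = 0.6154, P2 plays Stag with q = 0.6154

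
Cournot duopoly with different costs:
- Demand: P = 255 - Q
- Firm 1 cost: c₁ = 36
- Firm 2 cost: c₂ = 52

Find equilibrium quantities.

q₁* = 78.33, q₂* = 62.33

Work:
Reaction: q₁ = (255 - 36 - q₂)/2
Reaction: q₂ = (255 - 52 - q₁)/2
Solve simultaneously:
q₁* = (255 - 2×36 + 52)/3 = 78.33
q₂* = (255 - 2×52 + 36)/3 = 62.33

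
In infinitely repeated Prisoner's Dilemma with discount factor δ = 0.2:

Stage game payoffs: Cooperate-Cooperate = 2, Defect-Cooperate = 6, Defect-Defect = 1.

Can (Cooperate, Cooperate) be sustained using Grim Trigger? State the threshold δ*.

δ* = 0.8; since δ = 0.2 < 0.8, cooperation cannot be sustained

Work:
For Grim Trigger:
Cooperate forever: 2/(1-δ)
Defect then punished: 6 + 1·δ/(1-δ)
Need: 2/(1-δ) ≥ 6 + 1·δ/(1-δ)
Solving: δ ≥ (T-R)/(T-P) = (6-2)/(6-1) = 0.8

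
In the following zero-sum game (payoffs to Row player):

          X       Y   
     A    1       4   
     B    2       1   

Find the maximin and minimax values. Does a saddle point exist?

Maximin = 1, Minimax = 2, Saddle: False

Work:
Row minimums: [1, 1] → maximin = 1
Column maximums: [2, 4] → minimax = 2
No saddle point (maximin ≠ minimax). Mixed strategy needed.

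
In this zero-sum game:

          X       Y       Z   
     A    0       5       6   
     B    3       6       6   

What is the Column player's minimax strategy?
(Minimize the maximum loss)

Column should play X, value = 3

Work:
Column player minimizes Row's maximum payoff:
Column X: max payoff to Row = 3
Column Y: max payoff to Row = 6
Column Z: max payoff to Row = 6
Minimum is 3, achieved by column X.
Minimax strategy: X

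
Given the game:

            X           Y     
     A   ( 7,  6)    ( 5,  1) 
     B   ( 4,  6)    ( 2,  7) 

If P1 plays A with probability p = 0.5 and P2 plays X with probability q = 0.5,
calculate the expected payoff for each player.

E[P1] = 4.5, E[P2] = 5.0

Work:
E[P1] = p·q·π₁(A,X) + p·(1-q)·π₁(A,Y) + (1-p)·q·π₁(B,X) + (1-p)·(1-q)·π₁(B,Y)
= 0.5·0.5·7 + 0.5·0.5·5 + 0.5·0.5·4 + 0.5·0.5·2
= 4.5

E[P2] = 5.0 (similar calculation)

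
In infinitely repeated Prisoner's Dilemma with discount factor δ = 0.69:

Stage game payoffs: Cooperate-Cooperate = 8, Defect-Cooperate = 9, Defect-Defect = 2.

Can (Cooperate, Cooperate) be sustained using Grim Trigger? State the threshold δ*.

δ* = 0.1429; since δ = 0.69 ≥ 0.1429, cooperation can be sustained

Work:
For Grim Trigger:
Cooperate forever: 8/(1-δ)
Defect then punished: 9 + 2·δ/(1-δ)
Need: 8/(1-δ) ≥ 9 + 2·δ/(1-δ)
Solving: δ ≥ (T-R)/(T-P) = (9-8)/(9-2) = 0.1429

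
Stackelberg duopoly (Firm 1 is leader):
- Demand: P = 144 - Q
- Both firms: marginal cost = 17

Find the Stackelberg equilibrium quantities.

q₁* (leader) = 63.5, q₂* (follower) = 31.75

Work:
Follower's reaction: q₂ = (a - c - q₁)/2
Leader substitutes: π₁ = q₁·(a - q₁ - (a-c-q₁)/2 - c)
FOC: q₁* = (144 - 17)/2 = 63.50
Then: q₂* = (144 - 17 - 63.5)/2 = 31.75
Leader has first-mover advantage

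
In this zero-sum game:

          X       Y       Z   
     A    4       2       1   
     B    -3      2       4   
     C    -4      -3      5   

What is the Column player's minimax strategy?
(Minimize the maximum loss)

Column should play Y, value = 2

Work:
Column player minimizes Row's maximum payoff:
Column X: max payoff to Row = 4
Column Y: max payoff to Row = 2
Column Z: max payoff to Row = 5
Minimum is 2, achieved by column Y.
Minimax strategy: Y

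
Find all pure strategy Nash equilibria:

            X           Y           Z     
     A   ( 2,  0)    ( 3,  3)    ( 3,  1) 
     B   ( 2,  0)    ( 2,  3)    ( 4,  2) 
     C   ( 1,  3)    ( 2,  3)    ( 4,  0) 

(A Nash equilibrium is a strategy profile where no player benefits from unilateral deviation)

Nash equilibrium: (A, Y)

Work:
Best responses:
  P1 vs X: payoffs [2, 2, 1] → best response A/B (payoff 2)
  P1 vs Y: payoffs [3, 2, 2] → best response A (payoff 3)
  P1 vs Z: payoffs [3, 4, 4] → best response B/C (payoff 4)
  P2 vs A: payoffs [0, 3, 1] → best response Y (payoff 3)
  P2 vs B: payoffs [0, 3, 2] → best response Y (payoff 3)
  P2 vs C: payoffs [3, 3, 0] → best response X/Y (payoff 3)
Mutual best responses: (A,Y) → Nash equilibria.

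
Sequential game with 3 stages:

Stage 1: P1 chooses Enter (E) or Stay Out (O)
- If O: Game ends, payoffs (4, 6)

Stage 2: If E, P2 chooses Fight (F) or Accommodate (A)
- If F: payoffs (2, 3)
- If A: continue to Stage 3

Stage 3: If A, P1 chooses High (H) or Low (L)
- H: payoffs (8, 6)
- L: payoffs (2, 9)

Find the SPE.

SPE: (E, A, H); Outcome (8, 6)

Work:
Stage 3: P1 chooses H (8 vs 2)
Stage 2: P2: F->3, A->6 (anticipating H). Choose A
Stage 1: P1: O->4, E->8 (anticipating A, H). Choose E
SPE path: E -> A -> H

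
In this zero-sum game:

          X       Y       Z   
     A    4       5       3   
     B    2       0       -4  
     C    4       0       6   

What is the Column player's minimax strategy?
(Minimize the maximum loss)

Column should play X, value = 4

Work:
Column player minimizes Row's maximum payoff:
Column X: max payoff to Row = 4
Column Y: max payoff to Row = 5
Column Z: max payoff to Row = 6
Minimum is 4, achieved by column X.
Minimax strategy: X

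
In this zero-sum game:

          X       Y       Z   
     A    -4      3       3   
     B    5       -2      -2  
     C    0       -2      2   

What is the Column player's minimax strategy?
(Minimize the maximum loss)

Column should play Y or Z (all achieve the minimum), value = 3

Work:
Column player minimizes Row's maximum payoff:
Column X: max payoff to Row = 5
Column Y: max payoff to Row = 3
Column Z: max payoff to Row = 3
Minimum is 3, achieved by columns Y, Z (tied).
Each of Y or Z is a minimax strategy.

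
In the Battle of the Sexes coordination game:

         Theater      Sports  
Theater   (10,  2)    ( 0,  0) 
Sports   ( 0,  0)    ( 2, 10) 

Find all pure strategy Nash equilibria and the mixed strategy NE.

Pure NE: (Theater, Theater) and (Sports, Sports); Mixed NE: p = 0.8333, q = 0.1667

Work:
Check pure NE:
(Theater, Theater): (10, 2) - no unilateral deviation beneficial
(Sports, Sports): (2, 10) - no unilateral deviation beneficial
Mixed NE: P1 plays Theater with p = 0.8333, P2 plays Theater with q = 0.1667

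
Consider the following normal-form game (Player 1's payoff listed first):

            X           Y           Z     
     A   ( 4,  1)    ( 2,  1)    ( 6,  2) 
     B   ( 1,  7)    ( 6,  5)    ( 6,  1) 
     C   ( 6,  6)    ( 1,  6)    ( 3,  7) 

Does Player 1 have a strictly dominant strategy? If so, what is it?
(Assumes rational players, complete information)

No strictly dominant strategy exists for Player 1

Work:
A strategy strictly dominates another if it gives a strictly higher payoff against every opponent action. Compare each pair of P1's strategies column-by-column:
  A vs B: [4 vs 1, 2 vs 6, 6 vs 6] → A does not strictly dominate B (column Y: 2 ≤ 6)
  A vs C: [4 vs 6, 2 vs 1, 6 vs 3] → A does not strictly dominate C (column X: 4 ≤ 6)
  B vs A: [1 vs 4, 6 vs 2, 6 vs 6] → B does not strictly dominate A (column X: 1 ≤ 4)
  B vs C: [1 vs 6, 6 vs 1, 6 vs 3] → B does not strictly dominate C (column X: 1 ≤ 6)
  C vs A: [6 vs 4, 1 vs 2, 3 vs 6] → C does not strictly dominate A (column Y: 1 ≤ 2)
  C vs B: [6 vs 1, 1 vs 6, 3 vs 6] → C does not strictly dominate B (column Y: 1 ≤ 6)
No single strategy strictly dominates all others → no strictly dominant strategy.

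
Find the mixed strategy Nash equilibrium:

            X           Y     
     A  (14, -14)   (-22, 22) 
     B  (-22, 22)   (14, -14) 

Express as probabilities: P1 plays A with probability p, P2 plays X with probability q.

p = 0.5, q = 0.5

Work:
Find probabilities that make opponent indifferent:
P2 chooses q to make P1 indifferent between A and B
P1 chooses p to make P2 indifferent between X and Y
Mixed NE: P1 plays (A: 0.5, B: 0.5), P2 plays (X: 0.5, Y: 0.5)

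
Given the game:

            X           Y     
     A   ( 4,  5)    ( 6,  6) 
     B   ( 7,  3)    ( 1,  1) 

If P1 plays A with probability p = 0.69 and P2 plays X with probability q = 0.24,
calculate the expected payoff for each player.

E[P1] = 4.5652, E[P2] = 4.4332

Work:
E[P1] = p·q·π₁(A,X) + p·(1-q)·π₁(A,Y) + (1-p)·q·π₁(B,X) + (1-p)·(1-q)·π₁(B,Y)
= 0.69·0.24·4 + 0.69·0.76·6 + 0.31·0.24·7 + 0.31·0.76·1
= 4.5652

E[P2] = 4.4332 (similar calculation)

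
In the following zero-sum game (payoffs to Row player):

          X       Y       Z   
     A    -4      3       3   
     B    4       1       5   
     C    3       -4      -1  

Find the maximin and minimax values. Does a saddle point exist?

Maximin = 1, Minimax = 3, Saddle: False

Work:
Row minimums: [-4, 1, -4] → maximin = 1
Column maximums: [4, 3, 5] → minimax = 3
No saddle point (maximin ≠ minimax). Mixed strategy needed.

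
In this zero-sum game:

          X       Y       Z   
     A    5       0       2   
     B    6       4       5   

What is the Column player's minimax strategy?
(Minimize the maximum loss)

Column should play Y, value = 4

Work:
Column player minimizes Row's maximum payoff:
Column X: max payoff to Row = 6
Column Y: max payoff to Row = 4
Column Z: max payoff to Row = 5
Minimum is 4, achieved by column Y.
Minimax strategy: Y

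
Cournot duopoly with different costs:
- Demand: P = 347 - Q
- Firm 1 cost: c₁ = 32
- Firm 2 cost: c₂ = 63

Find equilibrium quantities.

q₁* = 115.33, q₂* = 84.33

Work:
Reaction: q₁ = (347 - 32 - q₂)/2
Reaction: q₂ = (347 - 63 - q₁)/2
Solve simultaneously:
q₁* = (347 - 2×32 + 63)/3 = 115.33
q₂* = (347 - 2×63 + 32)/3 = 84.33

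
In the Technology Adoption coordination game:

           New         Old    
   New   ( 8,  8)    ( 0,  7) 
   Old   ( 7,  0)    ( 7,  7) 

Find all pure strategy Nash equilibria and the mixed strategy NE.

Pure NE: (New, New) and (Old, Old); Mixed NE: p = 0.875, q = 0.875

Work:
Check pure NE:
(New, New): (8, 8) - no unilateral deviation beneficial
(Old, Old): (7, 7) - no unilateral deviation beneficial
Mixed NE: P1 plays New with p = 0.875, P2 plays New with q = 0.875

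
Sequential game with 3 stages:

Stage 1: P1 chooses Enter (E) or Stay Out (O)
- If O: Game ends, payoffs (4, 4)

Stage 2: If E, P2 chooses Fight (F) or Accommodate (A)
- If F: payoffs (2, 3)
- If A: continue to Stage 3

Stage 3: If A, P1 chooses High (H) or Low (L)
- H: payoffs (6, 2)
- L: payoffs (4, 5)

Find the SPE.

SPE: (O, F, H); Outcome (4, 4)

Work:
Stage 3: P1 chooses H (6 vs 4)
Stage 2: P2: F->3, A->2 (anticipating H). Choose F
Stage 1: P1: O->4, E->2 (anticipating F, H). Choose O
SPE path: O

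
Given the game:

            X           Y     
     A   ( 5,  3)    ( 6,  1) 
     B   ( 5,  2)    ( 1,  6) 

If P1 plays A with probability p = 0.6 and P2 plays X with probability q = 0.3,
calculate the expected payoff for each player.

E[P1] = 4.3, E[P2] = 2.88

Work:
E[P1] = p·q·π₁(A,X) + p·(1-q)·π₁(A,Y) + (1-p)·q·π₁(B,X) + (1-p)·(1-q)·π₁(B,Y)
= 0.6·0.3·5 + 0.6·0.7·6 + 0.4·0.3·5 + 0.4·0.7·1
= 4.3

E[P2] = 2.88 (similar calculation)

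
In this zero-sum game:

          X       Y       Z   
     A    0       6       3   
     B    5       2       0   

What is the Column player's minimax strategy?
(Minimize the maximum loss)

Column should play Z, value = 3

Work:
Column player minimizes Row's maximum payoff:
Column X: max payoff to Row = 5
Column Y: max payoff to Row = 6
Column Z: max payoff to Row = 3
Minimum is 3, achieved by column Z.
Minimax strategy: Z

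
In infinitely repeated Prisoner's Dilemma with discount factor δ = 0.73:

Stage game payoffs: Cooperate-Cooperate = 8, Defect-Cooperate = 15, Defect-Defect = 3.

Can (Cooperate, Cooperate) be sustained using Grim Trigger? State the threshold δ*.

δ* = 0.5833; since δ = 0.73 ≥ 0.5833, cooperation can be sustained

Work:
For Grim Trigger:
Cooperate forever: 8/(1-δ)
Defect then punished: 15 + 3·δ/(1-δ)
Need: 8/(1-δ) ≥ 15 + 3·δ/(1-δ)
Solving: δ ≥ (T-R)/(T-P) = (15-8)/(15-3) = 0.5833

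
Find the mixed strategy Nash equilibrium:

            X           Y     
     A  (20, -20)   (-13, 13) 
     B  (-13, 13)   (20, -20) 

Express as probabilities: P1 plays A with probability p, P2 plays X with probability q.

p = 0.5, q = 0.5

Work:
Find probabilities that make opponent indifferent:
P2 chooses q to make P1 indifferent between A and B
P1 chooses p to make P2 indifferent between X and Y
Mixed NE: P1 plays (A: 0.5, B: 0.5), P2 plays (X: 0.5, Y: 0.5)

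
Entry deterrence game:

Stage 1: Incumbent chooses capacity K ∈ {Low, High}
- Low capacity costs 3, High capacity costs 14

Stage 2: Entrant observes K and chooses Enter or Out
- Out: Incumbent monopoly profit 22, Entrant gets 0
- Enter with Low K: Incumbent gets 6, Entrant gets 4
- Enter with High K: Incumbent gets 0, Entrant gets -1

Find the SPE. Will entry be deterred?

SPE: (High, Enter|Low, Out|High); Entry deterred. Incumbent net profit = 8

Work:
After Low K: Entrant enters (4 > 0)
After High K: Entrant stays out (-1 < 0)
Incumbent: Low → 6−3=3, High → 22−14=8
Incumbent chooses High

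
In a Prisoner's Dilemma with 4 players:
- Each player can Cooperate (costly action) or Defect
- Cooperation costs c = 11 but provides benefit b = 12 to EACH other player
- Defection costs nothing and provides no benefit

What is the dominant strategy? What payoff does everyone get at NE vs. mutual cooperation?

Dominant: Defect; NE payoff = 0; Coop payoff = 25

Work:
Defect dominates (saves cost c = 11, benefit to others is external)
NE: All defect → everyone gets 0
If all cooperate: each receives (3)×12 - 11 = 25
Social dilemma: 25 > 0 but NE gives 0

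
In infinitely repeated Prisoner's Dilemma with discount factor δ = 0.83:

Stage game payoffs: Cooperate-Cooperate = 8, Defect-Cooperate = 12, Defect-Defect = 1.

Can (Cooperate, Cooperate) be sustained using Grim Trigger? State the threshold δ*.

δ* = 0.3636; since δ = 0.83 ≥ 0.3636, cooperation can be sustained

Work:
For Grim Trigger:
Cooperate forever: 8/(1-δ)
Defect then punished: 12 + 1·δ/(1-δ)
Need: 8/(1-δ) ≥ 12 + 1·δ/(1-δ)
Solving: δ ≥ (T-R)/(T-P) = (12-8)/(12-1) = 0.3636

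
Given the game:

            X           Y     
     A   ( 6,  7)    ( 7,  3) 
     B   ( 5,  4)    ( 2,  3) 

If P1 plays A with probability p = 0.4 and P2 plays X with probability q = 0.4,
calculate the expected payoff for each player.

E[P1] = 4.56, E[P2] = 3.88

Work:
E[P1] = p·q·π₁(A,X) + p·(1-q)·π₁(A,Y) + (1-p)·q·π₁(B,X) + (1-p)·(1-q)·π₁(B,Y)
= 0.4·0.4·6 + 0.4·0.6·7 + 0.6·0.4·5 + 0.6·0.6·2
= 4.56

E[P2] = 3.88 (similar calculation)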